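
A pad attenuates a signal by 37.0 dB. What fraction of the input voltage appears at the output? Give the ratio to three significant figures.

Voltage ratio = 10^(dB/20).
10^(-37.0/20) = 10^(-1.850) = 0.0141.

0.0141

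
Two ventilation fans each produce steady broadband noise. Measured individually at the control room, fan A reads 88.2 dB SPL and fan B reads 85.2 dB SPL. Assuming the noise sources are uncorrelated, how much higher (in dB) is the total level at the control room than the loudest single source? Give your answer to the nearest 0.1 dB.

1.8 dB

Incoherent sources sum as intensities:
L_total = 10·log₁₀(10^(88.2/10) + 10^(85.2/10)) = 89.96 dB SPL.
Excess over the loudest (88.2 dB): 89.96 − 88.2 = 1.8 dB.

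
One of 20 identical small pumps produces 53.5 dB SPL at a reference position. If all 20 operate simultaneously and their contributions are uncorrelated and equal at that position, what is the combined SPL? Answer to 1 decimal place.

20 equal incoherent sources raise the level by 10·log₁₀(20) = 13.01 dB.
L_total = 53.5 + 13.01 = 66.5 dB SPL.

66.5 dB SPL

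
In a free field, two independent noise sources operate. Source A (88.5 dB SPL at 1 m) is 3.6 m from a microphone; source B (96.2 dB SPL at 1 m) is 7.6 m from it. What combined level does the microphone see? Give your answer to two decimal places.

At the listener: L_A = 88.5 − 20·log₁₀(3.6) = 77.374 dB; L_B = 96.2 − 20·log₁₀(7.6) = 78.584 dB.
Combined: 10·log₁₀(10^(77.374/10)+10^(78.584/10)) = 81.03 dB SPL.

81.03 dB SPL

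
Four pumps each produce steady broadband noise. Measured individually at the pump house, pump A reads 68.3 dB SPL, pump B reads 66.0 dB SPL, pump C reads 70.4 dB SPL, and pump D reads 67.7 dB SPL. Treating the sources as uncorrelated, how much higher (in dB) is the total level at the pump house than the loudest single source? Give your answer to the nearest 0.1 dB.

Uncorrelated sources add in intensity (power), not in dB.
L_total = 10·log₁₀(10^(68.3/10) + 10^(66.0/10) + 10^(70.4/10) + 10^(67.7/10)) = 74.41 dB SPL.
Excess over the loudest (70.4 dB): 74.41 − 70.4 = 4.0 dB.

4.0 dB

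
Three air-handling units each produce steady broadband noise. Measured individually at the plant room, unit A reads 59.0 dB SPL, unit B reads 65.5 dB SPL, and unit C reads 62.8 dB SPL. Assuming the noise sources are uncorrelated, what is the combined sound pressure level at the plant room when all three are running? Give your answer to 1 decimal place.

Incoherent sources sum as intensities:
L_total = 10·log₁₀(10^(59.0/10) + 10^(65.5/10) + 10^(62.8/10)) = 10·log₁₀(6248000) = 68.0 dB SPL.

68.0 dB SPL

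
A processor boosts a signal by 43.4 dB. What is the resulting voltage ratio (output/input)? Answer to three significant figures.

148

Voltage ratio = 10^(dB/20).
10^(43.4/20) = 10^(2.170) = 148.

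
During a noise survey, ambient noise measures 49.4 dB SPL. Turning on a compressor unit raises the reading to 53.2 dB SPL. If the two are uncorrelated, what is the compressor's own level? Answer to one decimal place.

50.9 dB SPL

Background correction is a power subtraction:
L_src = 10·log₁₀(10^(53.2/10) − 10^(49.4/10)) = 10·log₁₀(121800) = 50.9 dB SPL.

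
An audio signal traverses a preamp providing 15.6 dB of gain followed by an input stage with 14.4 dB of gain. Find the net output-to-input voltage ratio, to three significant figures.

31.6

Net gain = 15.6 + 14.4 = 30.0 dB.
Voltage ratio = 10^(30.0/20) = 31.6.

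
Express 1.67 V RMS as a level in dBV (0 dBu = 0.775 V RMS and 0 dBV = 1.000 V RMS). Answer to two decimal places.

+4.45 dBV

dBV = 20·log₁₀(V / 1.000 V).
20·log₁₀(1.67/1.000) = +4.45 dBV.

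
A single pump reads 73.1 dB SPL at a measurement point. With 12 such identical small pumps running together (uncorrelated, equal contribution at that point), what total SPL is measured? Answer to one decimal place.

12 equal incoherent sources raise the level by 10·log₁₀(12) = 10.79 dB.
L_total = 73.1 + 10.79 = 83.9 dB SPL.

83.9 dB SPL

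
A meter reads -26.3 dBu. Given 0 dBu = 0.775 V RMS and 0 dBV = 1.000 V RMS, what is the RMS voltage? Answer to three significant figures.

V = 0.775 V × 10^(-26.3/20).
= 0.775 × 0.04842 = 0.0375 V.

0.0375 V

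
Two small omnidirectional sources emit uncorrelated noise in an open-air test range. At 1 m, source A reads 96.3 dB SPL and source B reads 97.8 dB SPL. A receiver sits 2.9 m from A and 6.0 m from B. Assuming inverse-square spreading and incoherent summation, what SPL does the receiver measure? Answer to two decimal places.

88.29 dB SPL

At the listener: L_A = 96.3 − 20·log₁₀(2.9) = 87.052 dB; L_B = 97.8 − 20·log₁₀(6.0) = 82.237 dB.
Combined: 10·log₁₀(10^(87.052/10)+10^(82.237/10)) = 88.29 dB SPL.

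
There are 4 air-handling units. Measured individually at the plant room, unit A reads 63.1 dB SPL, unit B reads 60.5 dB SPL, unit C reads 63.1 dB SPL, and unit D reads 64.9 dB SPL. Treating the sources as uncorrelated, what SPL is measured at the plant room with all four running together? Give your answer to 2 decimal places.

Incoherent sources sum as intensities:
L_total = 10·log₁₀(10^(63.1/10) + 10^(60.5/10) + 10^(63.1/10) + 10^(64.9/10)) = 10·log₁₀(8296000) = 69.19 dB SPL.

69.19 dB SPL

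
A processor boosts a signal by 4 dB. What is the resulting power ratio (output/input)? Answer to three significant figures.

Power ratio = 10^(dB/10).
10^(4/10) = 10^(0.4000) = 2.51.

2.51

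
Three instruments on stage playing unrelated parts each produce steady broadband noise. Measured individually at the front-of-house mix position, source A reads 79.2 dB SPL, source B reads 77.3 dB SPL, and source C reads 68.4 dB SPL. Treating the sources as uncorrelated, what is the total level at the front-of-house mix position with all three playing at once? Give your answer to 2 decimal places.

Uncorrelated sources add in intensity (power), not in dB.
L_total = 10·log₁₀(10^(79.2/10) + 10^(77.3/10) + 10^(68.4/10)) = 10·log₁₀(143800000) = 81.58 dB SPL.

81.58 dB SPL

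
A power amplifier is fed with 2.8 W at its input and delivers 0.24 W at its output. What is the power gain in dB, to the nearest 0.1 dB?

Power is a power quantity, so gain = 10·log₁₀(P_out/P_in).
10·log₁₀(0.24/2.8) = 10·log₁₀(0.08571) = -10.7 dB.

-10.7 dB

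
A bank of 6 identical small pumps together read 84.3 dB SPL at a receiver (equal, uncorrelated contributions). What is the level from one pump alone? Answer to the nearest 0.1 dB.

76.5 dB SPL

6 equal incoherent sources add 10·log₁₀(6) = 7.78 dB over one source.
L_one = 84.3 − 7.78 = 76.5 dB SPL.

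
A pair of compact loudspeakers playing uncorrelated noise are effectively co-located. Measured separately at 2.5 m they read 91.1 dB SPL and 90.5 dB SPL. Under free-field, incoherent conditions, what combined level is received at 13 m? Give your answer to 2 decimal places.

Combined at 2.5 m: 10·log₁₀(10^(91.1/10)+10^(90.5/10)) = 93.821 dB SPL.
Then apply −20·log₁₀(13/2.5) = -14.320 dB → 79.50 dB SPL.

79.50 dB SPL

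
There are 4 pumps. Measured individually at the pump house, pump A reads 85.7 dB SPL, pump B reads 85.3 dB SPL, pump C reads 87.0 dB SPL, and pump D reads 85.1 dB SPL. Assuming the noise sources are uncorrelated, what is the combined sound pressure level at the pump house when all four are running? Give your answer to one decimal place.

Uncorrelated sources add in intensity (power), not in dB.
L_total = 10·log₁₀(10^(85.7/10) + 10^(85.3/10) + 10^(87.0/10) + 10^(85.1/10)) = 10·log₁₀(1535000000) = 91.9 dB SPL.

91.9 dB SPL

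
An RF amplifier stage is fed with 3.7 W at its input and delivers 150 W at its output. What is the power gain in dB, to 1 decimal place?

16.1 dB

Power ratio → dB uses the 10·log₁₀ form:
10·log₁₀(150/3.7) = 10·log₁₀(40.54) = 16.1 dB.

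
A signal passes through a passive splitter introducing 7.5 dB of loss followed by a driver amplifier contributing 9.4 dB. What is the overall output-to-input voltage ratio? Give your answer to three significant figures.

Net gain = (−7.5) + 9.4 = 1.9 dB.
Voltage ratio = 10^(1.9/20) = 1.24.

1.24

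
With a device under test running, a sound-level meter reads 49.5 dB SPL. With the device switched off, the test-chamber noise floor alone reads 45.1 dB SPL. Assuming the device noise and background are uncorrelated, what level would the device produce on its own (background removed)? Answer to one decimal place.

47.5 dB SPL

Background correction is a power subtraction:
L_src = 10·log₁₀(10^(49.5/10) − 10^(45.1/10)) = 10·log₁₀(56770) = 47.5 dB SPL.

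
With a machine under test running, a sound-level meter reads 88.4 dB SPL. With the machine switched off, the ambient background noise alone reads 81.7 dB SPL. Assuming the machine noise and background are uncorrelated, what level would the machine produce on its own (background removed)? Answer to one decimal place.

87.4 dB SPL

Subtract intensities: L_src = 10·log₁₀(10^(L_total/10) − 10^(L_bg/10)).
L_src = 10·log₁₀(10^(88.4/10) − 10^(81.7/10)) = 10·log₁₀(543900000) = 87.4 dB SPL.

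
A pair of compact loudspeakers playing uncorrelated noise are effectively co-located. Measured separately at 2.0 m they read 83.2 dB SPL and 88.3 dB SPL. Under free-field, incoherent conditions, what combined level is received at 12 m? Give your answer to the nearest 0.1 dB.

73.9 dB SPL

Combined at 2.0 m: 10·log₁₀(10^(83.2/10)+10^(88.3/10)) = 89.47 dB SPL.
Then apply −20·log₁₀(12/2.0) = -15.56 dB → 73.9 dB SPL.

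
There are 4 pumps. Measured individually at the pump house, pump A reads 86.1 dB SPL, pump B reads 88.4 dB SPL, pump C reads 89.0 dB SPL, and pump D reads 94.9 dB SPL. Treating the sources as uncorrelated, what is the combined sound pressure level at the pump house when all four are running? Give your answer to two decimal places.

96.98 dB SPL

Add the sources as powers (linear), then convert back to dB:
L_total = 10·log₁₀(10^(86.1/10) + 10^(88.4/10) + 10^(89.0/10) + 10^(94.9/10)) = 10·log₁₀(4984000000) = 96.98 dB SPL.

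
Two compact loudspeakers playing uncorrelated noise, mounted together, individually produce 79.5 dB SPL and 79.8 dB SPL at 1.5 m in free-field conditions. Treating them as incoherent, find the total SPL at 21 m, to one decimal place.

59.7 dB SPL

Combined at 1.5 m: 10·log₁₀(10^(79.5/10)+10^(79.8/10)) = 82.66 dB SPL.
Then apply −20·log₁₀(21/1.5) = -22.92 dB → 59.7 dB SPL.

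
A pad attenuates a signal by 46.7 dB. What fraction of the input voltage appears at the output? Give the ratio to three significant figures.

0.00462

Voltage ratio = 10^(dB/20).
10^(-46.7/20) = 10^(-2.335) = 0.00462.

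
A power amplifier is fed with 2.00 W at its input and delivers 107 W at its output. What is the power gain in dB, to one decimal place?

For a power ratio, dB = 10·log₁₀(P₂/P₁).
10·log₁₀(107/2.00) = 10·log₁₀(53.50) = 17.3 dB.

17.3 dB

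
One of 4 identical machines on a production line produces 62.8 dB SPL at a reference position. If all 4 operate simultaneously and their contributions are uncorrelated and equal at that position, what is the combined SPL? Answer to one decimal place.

4 equal incoherent sources raise the level by 10·log₁₀(4) = 6.02 dB.
L_total = 62.8 + 6.02 = 68.8 dB SPL.

68.8 dB SPL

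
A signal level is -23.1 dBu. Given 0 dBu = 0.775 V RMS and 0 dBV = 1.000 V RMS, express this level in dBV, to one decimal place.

-25.3 dBV

The offset between the scales is 20·log₁₀(0.775/1.000) = −2.214 dB.
So dBV = -23.1 − 2.214 = -25.3 dBV.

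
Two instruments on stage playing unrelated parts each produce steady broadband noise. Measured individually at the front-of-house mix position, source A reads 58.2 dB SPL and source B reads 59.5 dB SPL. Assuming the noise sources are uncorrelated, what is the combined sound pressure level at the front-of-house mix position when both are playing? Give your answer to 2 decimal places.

Incoherent sources sum as intensities:
L_total = 10·log₁₀(10^(58.2/10) + 10^(59.5/10)) = 10·log₁₀(1552000) = 61.91 dB SPL.

61.91 dB SPL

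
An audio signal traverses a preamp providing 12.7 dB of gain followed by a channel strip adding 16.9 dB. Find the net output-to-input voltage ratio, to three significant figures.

Net gain = 12.7 + 16.9 = 29.6 dB.
Voltage ratio = 10^(29.6/20) = 30.2.

30.2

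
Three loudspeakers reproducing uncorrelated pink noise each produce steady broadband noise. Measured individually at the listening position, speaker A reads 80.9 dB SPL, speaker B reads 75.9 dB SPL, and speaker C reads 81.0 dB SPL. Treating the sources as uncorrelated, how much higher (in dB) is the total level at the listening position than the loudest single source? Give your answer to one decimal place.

3.6 dB

Uncorrelated sources add in intensity (power), not in dB.
L_total = 10·log₁₀(10^(80.9/10) + 10^(75.9/10) + 10^(81.0/10)) = 84.59 dB SPL.
Excess over the loudest (81.0 dB): 84.59 − 81.0 = 3.6 dB.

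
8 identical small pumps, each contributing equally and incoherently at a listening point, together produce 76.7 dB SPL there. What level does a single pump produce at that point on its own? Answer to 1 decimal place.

8 equal incoherent sources add 10·log₁₀(8) = 9.03 dB over one source.
L_one = 76.7 − 9.03 = 67.7 dB SPL.

67.7 dB SPL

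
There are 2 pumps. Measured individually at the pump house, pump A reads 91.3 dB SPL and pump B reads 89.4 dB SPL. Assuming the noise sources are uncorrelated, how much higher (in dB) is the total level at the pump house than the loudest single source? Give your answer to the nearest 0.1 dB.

2.2 dB

Incoherent sources sum as intensities:
L_total = 10·log₁₀(10^(91.3/10) + 10^(89.4/10)) = 93.46 dB SPL.
Excess over the loudest (91.3 dB): 93.46 − 91.3 = 2.2 dB.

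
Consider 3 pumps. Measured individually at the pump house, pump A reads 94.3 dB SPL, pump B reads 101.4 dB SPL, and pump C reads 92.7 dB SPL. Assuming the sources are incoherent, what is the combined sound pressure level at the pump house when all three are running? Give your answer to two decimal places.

102.64 dB SPL

Add the sources as powers (linear), then convert back to dB:
L_total = 10·log₁₀(10^(94.3/10) + 10^(101.4/10) + 10^(92.7/10)) = 10·log₁₀(18357000000) = 102.64 dB SPL.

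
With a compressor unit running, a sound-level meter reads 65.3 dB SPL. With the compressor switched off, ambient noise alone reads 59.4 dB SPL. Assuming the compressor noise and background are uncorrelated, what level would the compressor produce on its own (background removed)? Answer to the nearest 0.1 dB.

64.0 dB SPL

Background correction is a power subtraction:
L_src = 10·log₁₀(10^(65.3/10) − 10^(59.4/10)) = 10·log₁₀(2517000) = 64.0 dB SPL.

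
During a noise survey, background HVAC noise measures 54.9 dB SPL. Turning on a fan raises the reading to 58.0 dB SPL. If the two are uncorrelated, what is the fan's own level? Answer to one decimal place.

55.1 dB SPL

Background correction is a power subtraction:
L_src = 10·log₁₀(10^(58.0/10) − 10^(54.9/10)) = 10·log₁₀(321900) = 55.1 dB SPL.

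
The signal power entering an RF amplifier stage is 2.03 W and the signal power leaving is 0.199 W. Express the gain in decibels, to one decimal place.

For a power ratio, dB = 10·log₁₀(P₂/P₁).
10·log₁₀(0.199/2.03) = 10·log₁₀(0.09803) = -10.1 dB.

-10.1 dB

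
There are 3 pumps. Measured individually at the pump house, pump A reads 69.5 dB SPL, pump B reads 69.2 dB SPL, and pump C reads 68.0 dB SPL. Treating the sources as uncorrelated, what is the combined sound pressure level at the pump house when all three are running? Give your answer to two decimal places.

Uncorrelated sources add in intensity (power), not in dB.
L_total = 10·log₁₀(10^(69.5/10) + 10^(69.2/10) + 10^(68.0/10)) = 10·log₁₀(23540000) = 73.72 dB SPL.

73.72 dB SPL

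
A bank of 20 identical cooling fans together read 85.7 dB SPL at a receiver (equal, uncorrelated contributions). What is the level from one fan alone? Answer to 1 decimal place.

20 equal incoherent sources add 10·log₁₀(20) = 13.01 dB over one source.
L_one = 85.7 − 13.01 = 72.7 dB SPL.

72.7 dB SPL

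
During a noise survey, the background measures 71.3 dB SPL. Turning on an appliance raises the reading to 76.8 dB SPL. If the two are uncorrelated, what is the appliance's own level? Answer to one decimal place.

Subtract intensities: L_src = 10·log₁₀(10^(L_total/10) − 10^(L_bg/10)).
L_src = 10·log₁₀(10^(76.8/10) − 10^(71.3/10)) = 10·log₁₀(34370000) = 75.4 dB SPL.

75.4 dB SPL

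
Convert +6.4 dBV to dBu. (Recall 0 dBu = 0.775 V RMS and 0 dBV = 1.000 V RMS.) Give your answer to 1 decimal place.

+8.6 dBu

The offset between the scales is 20·log₁₀(0.775/1.000) = −2.214 dB.
So dBu = +6.4 + 2.214 = +8.6 dBu.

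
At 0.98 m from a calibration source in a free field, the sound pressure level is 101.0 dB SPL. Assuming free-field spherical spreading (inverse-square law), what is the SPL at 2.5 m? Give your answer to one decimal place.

Inverse-square spreading gives ΔL = −20·log₁₀(d₂/d₁).
ΔL = −20·log₁₀(2.5/0.98) = -8.13 dB, so L₂ = 101.0 + (-8.13) = 92.9 dB SPL.

92.9 dB SPL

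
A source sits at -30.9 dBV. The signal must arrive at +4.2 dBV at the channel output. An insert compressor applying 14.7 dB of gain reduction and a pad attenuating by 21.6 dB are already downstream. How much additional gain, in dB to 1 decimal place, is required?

71.4 dB

The required make-up gain is the shortfall in the dB sum.
G = +4.2 − (-30.9) + 14.7 + 21.6 = 71.4 dB.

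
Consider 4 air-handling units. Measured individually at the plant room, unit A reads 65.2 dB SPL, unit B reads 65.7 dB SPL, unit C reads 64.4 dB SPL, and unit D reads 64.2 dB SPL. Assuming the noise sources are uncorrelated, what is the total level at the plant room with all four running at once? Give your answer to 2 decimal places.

70.94 dB SPL

Add the sources as powers (linear), then convert back to dB:
L_total = 10·log₁₀(10^(65.2/10) + 10^(65.7/10) + 10^(64.4/10) + 10^(64.2/10)) = 10·log₁₀(12410000) = 70.94 dB SPL.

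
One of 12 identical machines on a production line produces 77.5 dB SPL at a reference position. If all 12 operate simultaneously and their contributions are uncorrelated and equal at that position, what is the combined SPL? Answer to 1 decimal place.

88.3 dB SPL

12 equal incoherent sources raise the level by 10·log₁₀(12) = 10.79 dB.
L_total = 77.5 + 10.79 = 88.3 dB SPL.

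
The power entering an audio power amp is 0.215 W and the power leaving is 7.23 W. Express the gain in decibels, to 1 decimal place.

15.3 dB

For a power ratio, dB = 10·log₁₀(P₂/P₁).
10·log₁₀(7.23/0.215) = 10·log₁₀(33.63) = 15.3 dB.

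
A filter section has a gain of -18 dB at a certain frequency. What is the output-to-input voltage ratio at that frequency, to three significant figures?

0.126

Voltage ratio = 10^(dB/20).
10^(-18/20) = 10^(-0.9000) = 0.126.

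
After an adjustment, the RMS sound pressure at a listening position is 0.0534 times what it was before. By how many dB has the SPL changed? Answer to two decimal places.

-25.45 dB

Sound pressure is an amplitude quantity: ΔL = 20·log₁₀(p₂/p₁).
20·log₁₀(0.0534) = -25.45 dB.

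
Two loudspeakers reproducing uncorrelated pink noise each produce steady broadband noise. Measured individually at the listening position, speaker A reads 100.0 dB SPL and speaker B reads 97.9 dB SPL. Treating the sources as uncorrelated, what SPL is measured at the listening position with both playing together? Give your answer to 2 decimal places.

102.09 dB SPL

Add the sources as powers (linear), then convert back to dB:
L_total = 10·log₁₀(10^(100.0/10) + 10^(97.9/10)) = 10·log₁₀(16166000000) = 102.09 dB SPL.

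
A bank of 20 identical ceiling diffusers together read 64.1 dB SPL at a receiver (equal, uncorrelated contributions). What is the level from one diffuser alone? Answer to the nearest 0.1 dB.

20 equal incoherent sources add 10·log₁₀(20) = 13.01 dB over one source.
L_one = 64.1 − 13.01 = 51.1 dB SPL.

51.1 dB SPL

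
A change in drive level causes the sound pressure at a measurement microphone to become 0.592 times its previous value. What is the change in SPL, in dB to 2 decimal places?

-4.55 dB

SPL change from a pressure ratio uses the 20·log₁₀ form:
20·log₁₀(0.592) = -4.55 dB.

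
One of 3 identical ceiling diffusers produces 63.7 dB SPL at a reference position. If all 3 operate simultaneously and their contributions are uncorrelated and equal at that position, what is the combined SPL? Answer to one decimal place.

3 equal incoherent sources raise the level by 10·log₁₀(3) = 4.77 dB.
L_total = 63.7 + 4.77 = 68.5 dB SPL.

68.5 dB SPL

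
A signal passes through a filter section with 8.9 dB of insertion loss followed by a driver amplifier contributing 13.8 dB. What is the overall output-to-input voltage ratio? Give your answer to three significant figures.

Net gain = (−8.9) + 13.8 = 4.9 dB.
Voltage ratio = 10^(4.9/20) = 1.76.

1.76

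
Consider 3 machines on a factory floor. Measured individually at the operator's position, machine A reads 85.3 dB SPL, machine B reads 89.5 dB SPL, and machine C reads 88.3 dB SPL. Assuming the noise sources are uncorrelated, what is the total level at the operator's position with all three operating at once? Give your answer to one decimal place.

92.8 dB SPL

Add the sources as powers (linear), then convert back to dB:
L_total = 10·log₁₀(10^(85.3/10) + 10^(89.5/10) + 10^(88.3/10)) = 10·log₁₀(1906000000) = 92.8 dB SPL.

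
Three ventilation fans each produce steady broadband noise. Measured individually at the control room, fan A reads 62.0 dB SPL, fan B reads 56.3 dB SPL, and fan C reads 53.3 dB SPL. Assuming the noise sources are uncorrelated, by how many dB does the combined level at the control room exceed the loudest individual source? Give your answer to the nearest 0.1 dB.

1.5 dB

Incoherent sources sum as intensities:
L_total = 10·log₁₀(10^(62.0/10) + 10^(56.3/10) + 10^(53.3/10)) = 63.47 dB SPL.
Excess over the loudest (62.0 dB): 63.47 − 62.0 = 1.5 dB.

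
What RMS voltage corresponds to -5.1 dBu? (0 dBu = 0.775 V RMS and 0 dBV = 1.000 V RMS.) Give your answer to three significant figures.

V = 0.775 V × 10^(-5.1/20).
= 0.775 × 0.5559 = 0.431 V.

0.431 V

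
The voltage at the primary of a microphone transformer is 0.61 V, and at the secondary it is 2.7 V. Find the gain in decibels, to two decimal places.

12.92 dB

For a voltage ratio, dB = 20·log₁₀(V₂/V₁).
20·log₁₀(2.7/0.61) = 20·log₁₀(4.426) = 12.92 dB.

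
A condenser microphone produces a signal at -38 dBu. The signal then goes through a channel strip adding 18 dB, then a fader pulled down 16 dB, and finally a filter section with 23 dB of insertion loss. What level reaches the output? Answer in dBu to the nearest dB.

In dB, series stages simply add:
-38 + 18 − 16 − 23 = -59 dBu.

-59 dBu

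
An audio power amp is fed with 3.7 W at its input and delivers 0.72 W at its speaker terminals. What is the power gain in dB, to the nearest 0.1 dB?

Power is a power quantity, so gain = 10·log₁₀(P_out/P_in).
10·log₁₀(0.72/3.7) = 10·log₁₀(0.1946) = -7.1 dB.

-7.1 dB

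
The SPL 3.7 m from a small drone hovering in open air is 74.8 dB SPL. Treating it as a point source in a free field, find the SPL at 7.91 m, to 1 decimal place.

Free-field point source: level drops by 20·log₁₀ of the distance ratio.
ΔL = −20·log₁₀(7.91/3.7) = -6.60 dB, so L₂ = 74.8 + (-6.60) = 68.2 dB SPL.

68.2 dB SPL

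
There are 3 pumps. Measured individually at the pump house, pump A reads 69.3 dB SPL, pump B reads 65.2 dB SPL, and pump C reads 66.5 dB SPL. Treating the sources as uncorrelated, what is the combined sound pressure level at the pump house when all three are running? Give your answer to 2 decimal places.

Add the sources as powers (linear), then convert back to dB:
L_total = 10·log₁₀(10^(69.3/10) + 10^(65.2/10) + 10^(66.5/10)) = 10·log₁₀(16290000) = 72.12 dB SPL.

72.12 dB SPL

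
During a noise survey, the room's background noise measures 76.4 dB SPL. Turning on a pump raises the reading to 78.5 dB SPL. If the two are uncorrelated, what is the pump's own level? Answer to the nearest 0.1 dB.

74.3 dB SPL

Background correction is a power subtraction:
L_src = 10·log₁₀(10^(78.5/10) − 10^(76.4/10)) = 10·log₁₀(27140000) = 74.3 dB SPL.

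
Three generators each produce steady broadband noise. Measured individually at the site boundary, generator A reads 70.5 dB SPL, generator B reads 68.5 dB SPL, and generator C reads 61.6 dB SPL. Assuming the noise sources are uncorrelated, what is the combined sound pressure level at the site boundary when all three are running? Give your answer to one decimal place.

73.0 dB SPL

Uncorrelated sources add in intensity (power), not in dB.
L_total = 10·log₁₀(10^(70.5/10) + 10^(68.5/10) + 10^(61.6/10)) = 10·log₁₀(19750000) = 73.0 dB SPL.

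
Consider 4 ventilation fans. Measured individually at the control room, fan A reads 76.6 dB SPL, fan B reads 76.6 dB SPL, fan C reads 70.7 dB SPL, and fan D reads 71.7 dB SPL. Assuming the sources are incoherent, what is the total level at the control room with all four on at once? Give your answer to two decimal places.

Incoherent sources sum as intensities:
L_total = 10·log₁₀(10^(76.6/10) + 10^(76.6/10) + 10^(70.7/10) + 10^(71.7/10)) = 10·log₁₀(118000000) = 80.72 dB SPL.

80.72 dB SPL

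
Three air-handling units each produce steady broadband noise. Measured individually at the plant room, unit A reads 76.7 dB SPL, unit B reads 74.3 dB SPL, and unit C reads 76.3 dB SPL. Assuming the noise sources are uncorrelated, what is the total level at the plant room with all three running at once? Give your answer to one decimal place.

Incoherent sources sum as intensities:
L_total = 10·log₁₀(10^(76.7/10) + 10^(74.3/10) + 10^(76.3/10)) = 10·log₁₀(116300000) = 80.7 dB SPL.

80.7 dB SPL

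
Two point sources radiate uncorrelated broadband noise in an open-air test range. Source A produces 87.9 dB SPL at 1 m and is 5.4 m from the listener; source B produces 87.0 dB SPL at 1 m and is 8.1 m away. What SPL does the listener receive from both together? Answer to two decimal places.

At the listener: L_A = 87.9 − 20·log₁₀(5.4) = 73.252 dB; L_B = 87.0 − 20·log₁₀(8.1) = 68.830 dB.
Combined: 10·log₁₀(10^(73.252/10)+10^(68.830/10)) = 74.59 dB SPL.

74.59 dB SPL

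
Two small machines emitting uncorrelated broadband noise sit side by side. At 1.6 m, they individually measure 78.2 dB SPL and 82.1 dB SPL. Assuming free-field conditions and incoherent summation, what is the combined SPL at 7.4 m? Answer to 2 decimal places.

70.28 dB SPL

Combined at 1.6 m: 10·log₁₀(10^(78.2/10)+10^(82.1/10)) = 83.584 dB SPL.
Then apply −20·log₁₀(7.4/1.6) = -13.302 dB → 70.28 dB SPL.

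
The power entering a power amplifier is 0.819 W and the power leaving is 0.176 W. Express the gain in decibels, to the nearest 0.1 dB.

-6.7 dB

Power ratio → dB uses the 10·log₁₀ form:
10·log₁₀(0.176/0.819) = 10·log₁₀(0.2149) = -6.7 dB.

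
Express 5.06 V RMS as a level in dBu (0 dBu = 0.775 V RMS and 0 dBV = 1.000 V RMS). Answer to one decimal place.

+16.3 dBu

dBu = 20·log₁₀(V / 0.775 V).
20·log₁₀(5.06/0.775) = +16.3 dBu.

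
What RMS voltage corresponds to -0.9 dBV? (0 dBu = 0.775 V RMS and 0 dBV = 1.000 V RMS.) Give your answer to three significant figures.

0.902 V

V = 1.000 V × 10^(-0.9/20).
= 1.000 × 0.9016 = 0.902 V.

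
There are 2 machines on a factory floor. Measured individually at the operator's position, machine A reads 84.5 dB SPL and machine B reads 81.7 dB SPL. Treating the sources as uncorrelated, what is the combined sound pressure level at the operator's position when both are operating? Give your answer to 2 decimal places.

Incoherent sources sum as intensities:
L_total = 10·log₁₀(10^(84.5/10) + 10^(81.7/10)) = 10·log₁₀(429700000) = 86.33 dB SPL.

86.33 dB SPL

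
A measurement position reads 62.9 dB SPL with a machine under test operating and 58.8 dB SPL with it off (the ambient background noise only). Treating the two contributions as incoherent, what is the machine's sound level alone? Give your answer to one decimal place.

60.8 dB SPL

Subtract intensities: L_src = 10·log₁₀(10^(L_total/10) − 10^(L_bg/10)).
L_src = 10·log₁₀(10^(62.9/10) − 10^(58.8/10)) = 10·log₁₀(1191000) = 60.8 dB SPL.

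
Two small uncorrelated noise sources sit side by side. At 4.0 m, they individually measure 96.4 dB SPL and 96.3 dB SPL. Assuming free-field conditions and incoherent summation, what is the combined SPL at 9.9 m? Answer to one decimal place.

91.5 dB SPL

Combined at 4.0 m: 10·log₁₀(10^(96.4/10)+10^(96.3/10)) = 99.36 dB SPL.
Then apply −20·log₁₀(9.9/4.0) = -7.87 dB → 91.5 dB SPL.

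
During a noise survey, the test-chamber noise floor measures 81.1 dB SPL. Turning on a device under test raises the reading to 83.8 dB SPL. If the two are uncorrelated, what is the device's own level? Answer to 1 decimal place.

80.5 dB SPL

Remove the background by subtracting linear intensities:
L_src = 10·log₁₀(10^(83.8/10) − 10^(81.1/10)) = 10·log₁₀(111100000) = 80.5 dB SPL.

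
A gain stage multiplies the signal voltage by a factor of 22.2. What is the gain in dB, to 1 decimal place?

Voltage ratio → dB uses the 20·log₁₀ form:
20·log₁₀(22.2) = 26.9 dB.

26.9 dB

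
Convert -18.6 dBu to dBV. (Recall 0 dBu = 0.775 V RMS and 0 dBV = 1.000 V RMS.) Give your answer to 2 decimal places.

-20.81 dBV

The offset between the scales is 20·log₁₀(0.775/1.000) = −2.214 dB.
So dBV = -18.6 − 2.214 = -20.81 dBV.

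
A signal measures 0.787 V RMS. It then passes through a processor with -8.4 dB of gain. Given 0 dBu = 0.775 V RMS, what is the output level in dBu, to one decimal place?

-8.3 dBu

Input level: 20·log₁₀(0.787/0.775) = 0.13 dBu.
Output: 0.13 − 8.4 = -8.3 dBu.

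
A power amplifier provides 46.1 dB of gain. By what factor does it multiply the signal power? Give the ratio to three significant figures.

Power ratio = 10^(dB/10).
10^(46.1/10) = 10^(4.610) = 40700.

40700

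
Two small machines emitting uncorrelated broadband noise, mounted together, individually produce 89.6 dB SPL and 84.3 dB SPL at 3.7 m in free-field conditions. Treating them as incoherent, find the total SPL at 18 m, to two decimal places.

Combined at 3.7 m: 10·log₁₀(10^(89.6/10)+10^(84.3/10)) = 90.723 dB SPL.
Then apply −20·log₁₀(18/3.7) = -13.741 dB → 76.98 dB SPL.

76.98 dB SPL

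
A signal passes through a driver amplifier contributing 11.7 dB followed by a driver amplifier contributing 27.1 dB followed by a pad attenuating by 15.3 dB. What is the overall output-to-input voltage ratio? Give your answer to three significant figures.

15.0

Net gain = 11.7 + 27.1 + (−15.3) = 23.5 dB.
Voltage ratio = 10^(23.5/20) = 15.0.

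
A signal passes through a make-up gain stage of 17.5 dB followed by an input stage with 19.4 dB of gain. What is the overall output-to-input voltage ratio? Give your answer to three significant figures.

70.0

Net gain = 17.5 + 19.4 = 36.9 dB.
Voltage ratio = 10^(36.9/20) = 70.0.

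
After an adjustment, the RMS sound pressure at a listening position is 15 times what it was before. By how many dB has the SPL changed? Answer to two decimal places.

23.52 dB

SPL change from a pressure ratio uses the 20·log₁₀ form:
20·log₁₀(15) = 23.52 dB.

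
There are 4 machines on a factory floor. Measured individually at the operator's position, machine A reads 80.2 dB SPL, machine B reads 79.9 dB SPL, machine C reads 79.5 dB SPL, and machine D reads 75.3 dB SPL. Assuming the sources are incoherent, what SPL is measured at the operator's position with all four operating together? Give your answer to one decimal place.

85.1 dB SPL

Uncorrelated sources add in intensity (power), not in dB.
L_total = 10·log₁₀(10^(80.2/10) + 10^(79.9/10) + 10^(79.5/10) + 10^(75.3/10)) = 10·log₁₀(325400000) = 85.1 dB SPL.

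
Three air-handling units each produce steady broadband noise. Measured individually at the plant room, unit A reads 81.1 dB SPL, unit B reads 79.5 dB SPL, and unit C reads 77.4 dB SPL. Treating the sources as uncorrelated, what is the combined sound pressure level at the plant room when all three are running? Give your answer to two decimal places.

84.36 dB SPL

Incoherent sources sum as intensities:
L_total = 10·log₁₀(10^(81.1/10) + 10^(79.5/10) + 10^(77.4/10)) = 10·log₁₀(272900000) = 84.36 dB SPL.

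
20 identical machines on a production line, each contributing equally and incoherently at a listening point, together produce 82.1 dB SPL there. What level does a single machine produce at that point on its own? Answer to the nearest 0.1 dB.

20 equal incoherent sources add 10·log₁₀(20) = 13.01 dB over one source.
L_one = 82.1 − 13.01 = 69.1 dB SPL.

69.1 dB SPL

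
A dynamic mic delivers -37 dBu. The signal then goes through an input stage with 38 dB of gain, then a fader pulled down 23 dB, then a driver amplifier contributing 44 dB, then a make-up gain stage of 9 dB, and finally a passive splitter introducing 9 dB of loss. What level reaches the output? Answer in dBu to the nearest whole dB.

+22 dBu

Cascaded gains and losses add directly in dB.
-37 + 38 − 23 + 44 + 9 − 9 = +22 dBu.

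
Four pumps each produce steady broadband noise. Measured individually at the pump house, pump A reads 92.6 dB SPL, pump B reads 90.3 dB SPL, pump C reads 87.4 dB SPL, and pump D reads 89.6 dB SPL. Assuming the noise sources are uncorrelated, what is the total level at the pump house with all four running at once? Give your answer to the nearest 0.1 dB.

Incoherent sources sum as intensities:
L_total = 10·log₁₀(10^(92.6/10) + 10^(90.3/10) + 10^(87.4/10) + 10^(89.6/10)) = 10·log₁₀(4353000000) = 96.4 dB SPL.

96.4 dB SPL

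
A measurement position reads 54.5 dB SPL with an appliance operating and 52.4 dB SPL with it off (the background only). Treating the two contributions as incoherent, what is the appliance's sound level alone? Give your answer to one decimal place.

Subtract intensities: L_src = 10·log₁₀(10^(L_total/10) − 10^(L_bg/10)).
L_src = 10·log₁₀(10^(54.5/10) − 10^(52.4/10)) = 10·log₁₀(108100) = 50.3 dB SPL.

50.3 dB SPL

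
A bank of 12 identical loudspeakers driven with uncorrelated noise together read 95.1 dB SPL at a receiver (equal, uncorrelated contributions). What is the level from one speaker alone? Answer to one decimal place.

12 equal incoherent sources add 10·log₁₀(12) = 10.79 dB over one source.
L_one = 95.1 − 10.79 = 84.3 dB SPL.

84.3 dB SPL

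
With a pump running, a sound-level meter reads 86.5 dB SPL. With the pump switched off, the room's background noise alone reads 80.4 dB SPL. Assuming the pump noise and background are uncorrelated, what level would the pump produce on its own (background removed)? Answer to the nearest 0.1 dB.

Background correction is a power subtraction:
L_src = 10·log₁₀(10^(86.5/10) − 10^(80.4/10)) = 10·log₁₀(337000000) = 85.3 dB SPL.

85.3 dB SPL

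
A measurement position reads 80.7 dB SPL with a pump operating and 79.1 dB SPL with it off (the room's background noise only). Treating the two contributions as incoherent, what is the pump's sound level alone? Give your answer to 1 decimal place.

Background correction is a power subtraction:
L_src = 10·log₁₀(10^(80.7/10) − 10^(79.1/10)) = 10·log₁₀(36210000) = 75.6 dB SPL.

75.6 dB SPL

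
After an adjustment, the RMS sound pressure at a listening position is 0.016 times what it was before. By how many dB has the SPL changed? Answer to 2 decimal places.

-35.92 dB

Sound pressure is an amplitude quantity: ΔL = 20·log₁₀(p₂/p₁).
20·log₁₀(0.016) = -35.92 dB.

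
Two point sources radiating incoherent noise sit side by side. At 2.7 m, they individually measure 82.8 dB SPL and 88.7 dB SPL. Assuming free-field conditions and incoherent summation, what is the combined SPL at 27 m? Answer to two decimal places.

Combined at 2.7 m: 10·log₁₀(10^(82.8/10)+10^(88.7/10)) = 89.693 dB SPL.
Then apply −20·log₁₀(27/2.7) = -20.000 dB → 69.69 dB SPL.

69.69 dB SPL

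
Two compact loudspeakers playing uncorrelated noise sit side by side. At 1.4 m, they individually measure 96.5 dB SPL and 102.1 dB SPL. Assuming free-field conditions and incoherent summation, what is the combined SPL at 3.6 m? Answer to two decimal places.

Combined at 1.4 m: 10·log₁₀(10^(96.5/10)+10^(102.1/10)) = 103.157 dB SPL.
Then apply −20·log₁₀(3.6/1.4) = -8.203 dB → 94.95 dB SPL.

94.95 dB SPL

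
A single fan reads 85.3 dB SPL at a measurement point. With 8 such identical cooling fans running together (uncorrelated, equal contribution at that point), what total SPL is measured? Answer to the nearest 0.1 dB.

94.3 dB SPL

8 equal incoherent sources raise the level by 10·log₁₀(8) = 9.03 dB.
L_total = 85.3 + 9.03 = 94.3 dB SPL.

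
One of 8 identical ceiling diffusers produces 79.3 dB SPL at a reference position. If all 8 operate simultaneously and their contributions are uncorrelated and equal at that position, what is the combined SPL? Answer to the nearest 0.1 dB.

8 equal incoherent sources raise the level by 10·log₁₀(8) = 9.03 dB.
L_total = 79.3 + 9.03 = 88.3 dB SPL.

88.3 dB SPL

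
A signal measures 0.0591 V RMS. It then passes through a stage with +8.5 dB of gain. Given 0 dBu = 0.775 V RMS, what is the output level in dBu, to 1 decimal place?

-13.9 dBu

Input level: 20·log₁₀(0.0591/0.775) = -22.35 dBu.
Output: -22.35 + 8.5 = -13.9 dBu.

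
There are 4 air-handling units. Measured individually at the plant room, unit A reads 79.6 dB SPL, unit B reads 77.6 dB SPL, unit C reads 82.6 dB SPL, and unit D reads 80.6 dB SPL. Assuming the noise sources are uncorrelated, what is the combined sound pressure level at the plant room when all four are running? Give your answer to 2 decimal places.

Incoherent sources sum as intensities:
L_total = 10·log₁₀(10^(79.6/10) + 10^(77.6/10) + 10^(82.6/10) + 10^(80.6/10)) = 10·log₁₀(445500000) = 86.49 dB SPL.

86.49 dB SPL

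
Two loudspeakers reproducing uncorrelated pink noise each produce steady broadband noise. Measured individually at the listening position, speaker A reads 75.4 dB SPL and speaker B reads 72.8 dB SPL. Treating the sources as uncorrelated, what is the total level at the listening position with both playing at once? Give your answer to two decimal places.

Uncorrelated sources add in intensity (power), not in dB.
L_total = 10·log₁₀(10^(75.4/10) + 10^(72.8/10)) = 10·log₁₀(53730000) = 77.30 dB SPL.

77.30 dB SPL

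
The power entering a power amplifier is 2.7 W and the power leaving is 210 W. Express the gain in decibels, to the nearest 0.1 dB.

18.9 dB

Power is a power quantity, so gain = 10·log₁₀(P_out/P_in).
10·log₁₀(210/2.7) = 10·log₁₀(77.78) = 18.9 dB.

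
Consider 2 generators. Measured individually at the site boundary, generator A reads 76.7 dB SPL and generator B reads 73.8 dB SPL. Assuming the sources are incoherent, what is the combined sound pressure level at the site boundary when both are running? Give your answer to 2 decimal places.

Add the sources as powers (linear), then convert back to dB:
L_total = 10·log₁₀(10^(76.7/10) + 10^(73.8/10)) = 10·log₁₀(70760000) = 78.50 dB SPL.

78.50 dB SPL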